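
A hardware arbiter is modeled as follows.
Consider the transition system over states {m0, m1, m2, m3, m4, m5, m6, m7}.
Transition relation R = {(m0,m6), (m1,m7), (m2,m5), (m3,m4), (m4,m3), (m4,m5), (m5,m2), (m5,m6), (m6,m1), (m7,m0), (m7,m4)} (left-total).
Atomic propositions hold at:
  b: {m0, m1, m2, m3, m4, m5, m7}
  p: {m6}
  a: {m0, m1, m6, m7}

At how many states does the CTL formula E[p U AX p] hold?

Sat(AX p) = {s : every successor in {m6}} = {m0}
E[p U AX p]: least fixpoint, start Z0 = Sat(AX p) = {m0}, add states in Sat(p) with some successor in Z. Already a fixed point.
Sat(E[p U AX p]) = {m0}
|Sat(E[p U AX p])| = |{m0}| = 1.

1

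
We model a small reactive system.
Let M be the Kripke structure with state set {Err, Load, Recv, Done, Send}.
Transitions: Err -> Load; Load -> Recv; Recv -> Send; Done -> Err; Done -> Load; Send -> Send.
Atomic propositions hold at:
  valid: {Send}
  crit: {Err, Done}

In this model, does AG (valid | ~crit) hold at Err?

No

Sat(~crit) = {Load, Recv, Send}
Sat(valid | ~crit) = {Load, Recv, Send}
AG (valid | ~crit): greatest fixpoint, start Z0 = {Load, Recv, Send}, keep only states in Sat with every successor in Z. Already a fixed point.
Sat(AG (valid | ~crit)) = {Load, Recv, Send}
Err ∉ Sat(AG (valid | ~crit)) = {Load, Recv, Send}, so the formula does not hold at Err.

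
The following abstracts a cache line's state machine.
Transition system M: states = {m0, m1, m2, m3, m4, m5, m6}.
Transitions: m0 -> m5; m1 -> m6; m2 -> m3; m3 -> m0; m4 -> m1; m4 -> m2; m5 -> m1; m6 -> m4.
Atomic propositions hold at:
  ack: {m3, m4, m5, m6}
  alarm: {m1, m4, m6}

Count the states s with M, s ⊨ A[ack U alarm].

4

A[ack U alarm]: least fixpoint, start Z0 = Sat(alarm) = {m1, m4, m6}, add states in Sat(ack) with every successor in Z. Z1 = {m1, m4, m5, m6}; fixed.
Sat(A[ack U alarm]) = {m1, m4, m5, m6}
|Sat(A[ack U alarm])| = |{m1, m4, m5, m6}| = 4.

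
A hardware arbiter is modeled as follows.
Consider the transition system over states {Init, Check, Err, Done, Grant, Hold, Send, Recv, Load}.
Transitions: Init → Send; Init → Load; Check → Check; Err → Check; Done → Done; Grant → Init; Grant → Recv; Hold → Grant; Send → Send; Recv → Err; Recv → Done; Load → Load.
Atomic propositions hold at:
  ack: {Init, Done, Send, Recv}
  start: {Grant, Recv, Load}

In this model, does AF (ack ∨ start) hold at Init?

Yes

Sat(ack ∨ start) = {Init, Done, Grant, Send, Recv, Load}
AF (ack ∨ start): least fixpoint, start Z0 = {Init, Done, Grant, Send, Recv, Load}, add states with every successor in Z. Z1 = {Init, Done, Grant, Hold, Send, Recv, Load}; fixed.
Sat(AF (ack ∨ start)) = {Init, Done, Grant, Hold, Send, Recv, Load}
Init ∈ Sat(AF (ack ∨ start)) = {Init, Done, Grant, Hold, Send, Recv, Load}, so the formula holds at Init.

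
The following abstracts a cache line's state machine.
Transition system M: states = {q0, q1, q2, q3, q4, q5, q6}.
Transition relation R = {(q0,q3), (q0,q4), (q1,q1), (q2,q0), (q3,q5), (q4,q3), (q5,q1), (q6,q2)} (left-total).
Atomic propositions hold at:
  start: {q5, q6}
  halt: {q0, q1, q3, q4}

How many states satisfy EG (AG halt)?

AG halt: greatest fixpoint, start Z0 = {q0, q1, q3, q4}, keep only states in Sat with every successor in Z. Z1 = {q0, q1, q4}; Z2 = {q1}; fixed.
Sat(AG halt) = {q1}
EG (AG halt): greatest fixpoint, start Z0 = {q1}, keep only states in Sat with some successor in Z. Already a fixed point.
Sat(EG (AG halt)) = {q1}
|Sat(EG (AG halt))| = |{q1}| = 1.

1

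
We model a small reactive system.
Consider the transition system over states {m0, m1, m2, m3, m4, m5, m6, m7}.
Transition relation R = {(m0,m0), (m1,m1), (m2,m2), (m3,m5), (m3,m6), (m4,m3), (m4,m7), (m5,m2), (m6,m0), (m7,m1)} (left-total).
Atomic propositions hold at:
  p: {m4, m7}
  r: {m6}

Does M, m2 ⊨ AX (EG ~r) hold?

Sat(~r) = {m0, m1, m2, m3, m4, m5, m7}
EG ~r: greatest fixpoint, start Z0 = {m0, m1, m2, m3, m4, m5, m7}, keep only states in Sat with some successor in Z. Already a fixed point.
Sat(EG ~r) = {m0, m1, m2, m3, m4, m5, m7}
Sat(AX (EG ~r)) = {s : every successor in {m0, m1, m2, m3, m4, m5, m7}} = {m0, m1, m2, m4, m5, m6, m7}
m2 ∈ Sat(AX (EG ~r)) = {m0, m1, m2, m4, m5, m6, m7}, so the formula holds at m2.

Yes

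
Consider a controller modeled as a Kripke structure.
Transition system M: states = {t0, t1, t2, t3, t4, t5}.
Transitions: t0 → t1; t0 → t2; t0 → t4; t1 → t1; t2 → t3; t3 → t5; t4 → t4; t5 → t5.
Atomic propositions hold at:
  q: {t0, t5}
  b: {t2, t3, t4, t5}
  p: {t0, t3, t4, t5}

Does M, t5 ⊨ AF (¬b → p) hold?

Yes

Sat(¬b) = {t0, t1}
Sat(¬b → p) = {t0, t2, t3, t4, t5}
AF (¬b → p): least fixpoint, start Z0 = {t0, t2, t3, t4, t5}, add states with every successor in Z. Already a fixed point.
Sat(AF (¬b → p)) = {t0, t2, t3, t4, t5}
t5 ∈ Sat(AF (¬b → p)) = {t0, t2, t3, t4, t5}, so the formula holds at t5.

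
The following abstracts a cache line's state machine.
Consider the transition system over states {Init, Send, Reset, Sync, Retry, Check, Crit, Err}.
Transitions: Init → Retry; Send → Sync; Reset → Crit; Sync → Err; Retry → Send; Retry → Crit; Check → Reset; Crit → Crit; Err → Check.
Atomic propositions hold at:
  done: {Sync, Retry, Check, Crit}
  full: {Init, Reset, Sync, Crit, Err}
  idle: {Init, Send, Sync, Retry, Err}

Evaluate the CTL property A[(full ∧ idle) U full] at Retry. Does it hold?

Sat(full ∧ idle) = {Init, Sync, Err}
A[(full ∧ idle) U full]: least fixpoint, start Z0 = Sat(full) = {Init, Reset, Sync, Crit, Err}, add states in Sat(full ∧ idle) with every successor in Z. Already a fixed point.
Sat(A[(full ∧ idle) U full]) = {Init, Reset, Sync, Crit, Err}
Retry ∉ Sat(A[(full ∧ idle) U full]) = {Init, Reset, Sync, Crit, Err}, so the formula does not hold at Retry.

No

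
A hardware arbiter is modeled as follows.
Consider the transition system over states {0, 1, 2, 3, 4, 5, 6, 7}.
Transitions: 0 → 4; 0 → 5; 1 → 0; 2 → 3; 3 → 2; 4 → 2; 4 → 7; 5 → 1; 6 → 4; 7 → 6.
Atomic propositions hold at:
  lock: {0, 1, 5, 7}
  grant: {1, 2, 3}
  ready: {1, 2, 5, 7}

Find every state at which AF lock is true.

{0, 1, 5, 7}

AF lock: least fixpoint, start Z0 = {0, 1, 5, 7}, add states with every successor in Z. Already a fixed point.
Sat(AF lock) = {0, 1, 5, 7}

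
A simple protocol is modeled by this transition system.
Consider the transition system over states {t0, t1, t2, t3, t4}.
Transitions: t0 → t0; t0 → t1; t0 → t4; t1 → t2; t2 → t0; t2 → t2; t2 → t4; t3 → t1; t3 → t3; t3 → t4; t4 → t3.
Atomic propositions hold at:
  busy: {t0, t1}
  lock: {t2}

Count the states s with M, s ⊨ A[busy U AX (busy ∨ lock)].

1

Sat(busy ∨ lock) = {t0, t1, t2}
Sat(AX (busy ∨ lock)) = {s : every successor in {t0, t1, t2}} = {t1}
A[busy U AX (busy ∨ lock)]: least fixpoint, start Z0 = Sat(AX (busy ∨ lock)) = {t1}, add states in Sat(busy) with every successor in Z. Already a fixed point.
Sat(A[busy U AX (busy ∨ lock)]) = {t1}
|Sat(A[busy U AX (busy ∨ lock)])| = |{t1}| = 1.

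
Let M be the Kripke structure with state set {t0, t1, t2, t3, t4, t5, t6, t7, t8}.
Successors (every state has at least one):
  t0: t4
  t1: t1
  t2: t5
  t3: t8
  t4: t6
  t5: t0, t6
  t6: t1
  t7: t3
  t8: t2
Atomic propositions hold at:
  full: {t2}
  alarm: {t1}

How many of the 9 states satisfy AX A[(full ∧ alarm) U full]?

1

Sat(full ∧ alarm) = ∅
A[(full ∧ alarm) U full]: least fixpoint, start Z0 = Sat(full) = {t2}, add states in Sat(full ∧ alarm) with every successor in Z. Already a fixed point.
Sat(A[(full ∧ alarm) U full]) = {t2}
Sat(AX A[(full ∧ alarm) U full]) = {s : every successor in {t2}} = {t8}
|Sat(AX A[(full ∧ alarm) U full])| = |{t8}| = 1.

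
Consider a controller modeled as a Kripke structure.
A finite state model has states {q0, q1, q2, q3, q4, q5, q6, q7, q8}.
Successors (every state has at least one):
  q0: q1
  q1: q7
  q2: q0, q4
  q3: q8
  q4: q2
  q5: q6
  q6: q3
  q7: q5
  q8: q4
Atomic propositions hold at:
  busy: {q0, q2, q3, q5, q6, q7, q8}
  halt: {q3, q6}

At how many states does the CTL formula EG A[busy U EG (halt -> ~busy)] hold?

7

Sat(~busy) = {q1, q4}
Sat(halt -> ~busy) = {q0, q1, q2, q4, q5, q7, q8}
EG (halt -> ~busy): greatest fixpoint, start Z0 = {q0, q1, q2, q4, q5, q7, q8}, keep only states in Sat with some successor in Z. Z1 = {q0, q1, q2, q4, q7, q8}; Z2 = {q0, q1, q2, q4, q8}; Z3 = {q0, q2, q4, q8}; Z4 = {q2, q4, q8}; fixed.
Sat(EG (halt -> ~busy)) = {q2, q4, q8}
A[busy U EG (halt -> ~busy)]: least fixpoint, start Z0 = Sat(EG (halt -> ~busy)) = {q2, q4, q8}, add states in Sat(busy) with every successor in Z. Z1 = {q2, q3, q4, q8}; Z2 = {q2, q3, q4, q6, q8}; Z3 = {q2, q3, q4, q5, q6, q8}; Z4 = {q2, q3, q4, q5, q6, q7, q8}; fixed.
Sat(A[busy U EG (halt -> ~busy)]) = {q2, q3, q4, q5, q6, q7, q8}
EG A[busy U EG (halt -> ~busy)]: greatest fixpoint, start Z0 = {q2, q3, q4, q5, q6, q7, q8}, keep only states in Sat with some successor in Z. Already a fixed point.
Sat(EG A[busy U EG (halt -> ~busy)]) = {q2, q3, q4, q5, q6, q7, q8}
|Sat(EG A[busy U EG (halt -> ~busy)])| = |{q2, q3, q4, q5, q6, q7, q8}| = 7.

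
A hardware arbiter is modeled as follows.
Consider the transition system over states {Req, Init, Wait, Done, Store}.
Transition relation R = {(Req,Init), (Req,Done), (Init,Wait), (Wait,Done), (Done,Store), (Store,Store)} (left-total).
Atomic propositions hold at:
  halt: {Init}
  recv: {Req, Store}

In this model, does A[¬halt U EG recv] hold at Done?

Yes

Sat(¬halt) = {Req, Wait, Done, Store}
EG recv: greatest fixpoint, start Z0 = {Req, Store}, keep only states in Sat with some successor in Z. Z1 = {Store}; fixed.
Sat(EG recv) = {Store}
A[¬halt U EG recv]: least fixpoint, start Z0 = Sat(EG recv) = {Store}, add states in Sat(¬halt) with every successor in Z. Z1 = {Done, Store}; Z2 = {Wait, Done, Store}; fixed.
Sat(A[¬halt U EG recv]) = {Wait, Done, Store}
Done ∈ Sat(A[¬halt U EG recv]) = {Wait, Done, Store}, so the formula holds at Done.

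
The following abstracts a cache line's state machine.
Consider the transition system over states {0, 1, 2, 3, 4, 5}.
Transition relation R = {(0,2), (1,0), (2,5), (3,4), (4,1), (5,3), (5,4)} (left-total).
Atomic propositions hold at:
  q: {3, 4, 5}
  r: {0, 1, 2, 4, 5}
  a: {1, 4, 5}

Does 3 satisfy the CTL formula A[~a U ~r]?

Yes

Sat(~a) = {0, 2, 3}
Sat(~r) = {3}
A[~a U ~r]: least fixpoint, start Z0 = Sat(~r) = {3}, add states in Sat(~a) with every successor in Z. Already a fixed point.
Sat(A[~a U ~r]) = {3}
3 ∈ Sat(A[~a U ~r]) = {3}, so the formula holds at 3.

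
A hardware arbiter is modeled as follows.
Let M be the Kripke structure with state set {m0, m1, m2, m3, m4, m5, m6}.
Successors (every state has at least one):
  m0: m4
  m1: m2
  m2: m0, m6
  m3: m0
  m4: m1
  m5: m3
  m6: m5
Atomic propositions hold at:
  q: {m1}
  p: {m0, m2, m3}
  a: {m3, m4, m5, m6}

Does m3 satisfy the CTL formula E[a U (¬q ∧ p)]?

Sat(¬q) = {m0, m2, m3, m4, m5, m6}
Sat(¬q ∧ p) = {m0, m2, m3}
E[a U (¬q ∧ p)]: least fixpoint, start Z0 = Sat((¬q ∧ p)) = {m0, m2, m3}, add states in Sat(a) with some successor in Z. Z1 = {m0, m2, m3, m5}; Z2 = {m0, m2, m3, m5, m6}; fixed.
Sat(E[a U (¬q ∧ p)]) = {m0, m2, m3, m5, m6}
m3 ∈ Sat(E[a U (¬q ∧ p)]) = {m0, m2, m3, m5, m6}, so the formula holds at m3.

Yes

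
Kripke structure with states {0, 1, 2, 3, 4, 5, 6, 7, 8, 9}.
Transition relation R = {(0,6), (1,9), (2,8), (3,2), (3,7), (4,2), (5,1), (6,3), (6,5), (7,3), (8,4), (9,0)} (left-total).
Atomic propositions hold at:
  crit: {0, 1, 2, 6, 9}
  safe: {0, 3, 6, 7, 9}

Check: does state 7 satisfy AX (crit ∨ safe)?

Sat(crit ∨ safe) = {0, 1, 2, 3, 6, 7, 9}
Sat(AX (crit ∨ safe)) = {s : every successor in {0, 1, 2, 3, 6, 7, 9}} = {0, 1, 3, 4, 5, 7, 9}
7 ∈ Sat(AX (crit ∨ safe)) = {0, 1, 3, 4, 5, 7, 9}, so the formula holds at 7.

Yes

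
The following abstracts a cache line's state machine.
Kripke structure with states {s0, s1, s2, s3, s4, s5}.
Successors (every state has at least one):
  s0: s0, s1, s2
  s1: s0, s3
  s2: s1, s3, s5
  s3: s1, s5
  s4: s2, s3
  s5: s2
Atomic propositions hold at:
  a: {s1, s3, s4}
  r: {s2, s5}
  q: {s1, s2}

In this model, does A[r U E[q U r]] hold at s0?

No

E[q U r]: least fixpoint, start Z0 = Sat(r) = {s2, s5}, add states in Sat(q) with some successor in Z. Already a fixed point.
Sat(E[q U r]) = {s2, s5}
A[r U E[q U r]]: least fixpoint, start Z0 = Sat(E[q U r]) = {s2, s5}, add states in Sat(r) with every successor in Z. Already a fixed point.
Sat(A[r U E[q U r]]) = {s2, s5}
s0 ∉ Sat(A[r U E[q U r]]) = {s2, s5}, so the formula does not hold at s0.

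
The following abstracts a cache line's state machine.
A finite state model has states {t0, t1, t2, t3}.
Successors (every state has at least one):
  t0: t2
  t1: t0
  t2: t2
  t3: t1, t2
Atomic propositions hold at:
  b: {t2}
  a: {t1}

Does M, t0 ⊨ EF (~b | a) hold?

Yes

Sat(~b) = {t0, t1, t3}
Sat(~b | a) = {t0, t1, t3}
EF (~b | a): least fixpoint, start Z0 = {t0, t1, t3}, add states with some successor in Z. Already a fixed point.
Sat(EF (~b | a)) = {t0, t1, t3}
t0 ∈ Sat(EF (~b | a)) = {t0, t1, t3}, so the formula holds at t0.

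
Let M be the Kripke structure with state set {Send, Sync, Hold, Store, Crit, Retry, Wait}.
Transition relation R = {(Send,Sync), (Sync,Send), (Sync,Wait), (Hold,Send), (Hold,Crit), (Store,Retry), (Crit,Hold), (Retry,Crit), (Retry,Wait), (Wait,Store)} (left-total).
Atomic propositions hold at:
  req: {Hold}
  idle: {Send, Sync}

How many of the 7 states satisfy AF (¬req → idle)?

4

Sat(¬req) = {Send, Sync, Store, Crit, Retry, Wait}
Sat(¬req → idle) = {Send, Sync, Hold}
AF (¬req → idle): least fixpoint, start Z0 = {Send, Sync, Hold}, add states with every successor in Z. Z1 = {Send, Sync, Hold, Crit}; fixed.
Sat(AF (¬req → idle)) = {Send, Sync, Hold, Crit}
|Sat(AF (¬req → idle))| = |{Send, Sync, Hold, Crit}| = 4.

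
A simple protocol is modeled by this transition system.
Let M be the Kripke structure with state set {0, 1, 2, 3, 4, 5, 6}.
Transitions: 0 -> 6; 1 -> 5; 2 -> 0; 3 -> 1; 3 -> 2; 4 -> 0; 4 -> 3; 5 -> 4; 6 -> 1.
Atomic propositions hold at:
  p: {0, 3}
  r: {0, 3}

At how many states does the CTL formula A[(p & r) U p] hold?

Sat(p & r) = {0, 3}
A[(p & r) U p]: least fixpoint, start Z0 = Sat(p) = {0, 3}, add states in Sat(p & r) with every successor in Z. Already a fixed point.
Sat(A[(p & r) U p]) = {0, 3}
|Sat(A[(p & r) U p])| = |{0, 3}| = 2.

2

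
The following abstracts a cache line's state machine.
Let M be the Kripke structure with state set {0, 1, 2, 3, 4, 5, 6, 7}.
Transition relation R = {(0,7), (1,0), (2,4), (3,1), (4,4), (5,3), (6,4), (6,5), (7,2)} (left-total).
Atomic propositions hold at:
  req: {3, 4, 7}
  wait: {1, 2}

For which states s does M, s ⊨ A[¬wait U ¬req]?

Sat(¬wait) = {0, 3, 4, 5, 6, 7}
Sat(¬req) = {0, 1, 2, 5, 6}
A[¬wait U ¬req]: least fixpoint, start Z0 = Sat(¬req) = {0, 1, 2, 5, 6}, add states in Sat(¬wait) with every successor in Z. Z1 = {0, 1, 2, 3, 5, 6, 7}; fixed.
Sat(A[¬wait U ¬req]) = {0, 1, 2, 3, 5, 6, 7}

{0, 1, 2, 3, 5, 6, 7}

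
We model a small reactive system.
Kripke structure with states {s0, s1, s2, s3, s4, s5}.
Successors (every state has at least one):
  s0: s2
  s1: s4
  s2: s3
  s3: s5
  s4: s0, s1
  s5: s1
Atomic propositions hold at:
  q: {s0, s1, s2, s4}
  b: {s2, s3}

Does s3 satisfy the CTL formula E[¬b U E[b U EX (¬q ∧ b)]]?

No

Sat(¬b) = {s0, s1, s4, s5}
Sat(¬q) = {s3, s5}
Sat(¬q ∧ b) = {s3}
Sat(EX (¬q ∧ b)) = {s : some successor in {s3}} = {s2}
E[b U EX (¬q ∧ b)]: least fixpoint, start Z0 = Sat(EX (¬q ∧ b)) = {s2}, add states in Sat(b) with some successor in Z. Already a fixed point.
Sat(E[b U EX (¬q ∧ b)]) = {s2}
E[¬b U E[b U EX (¬q ∧ b)]]: least fixpoint, start Z0 = Sat(E[b U EX (¬q ∧ b)]) = {s2}, add states in Sat(¬b) with some successor in Z. Z1 = {s0, s2}; Z2 = {s0, s2, s4}; Z3 = {s0, s1, s2, s4}; Z4 = {s0, s1, s2, s4, s5}; fixed.
Sat(E[¬b U E[b U EX (¬q ∧ b)]]) = {s0, s1, s2, s4, s5}
s3 ∉ Sat(E[¬b U E[b U EX (¬q ∧ b)]]) = {s0, s1, s2, s4, s5}, so the formula does not hold at s3.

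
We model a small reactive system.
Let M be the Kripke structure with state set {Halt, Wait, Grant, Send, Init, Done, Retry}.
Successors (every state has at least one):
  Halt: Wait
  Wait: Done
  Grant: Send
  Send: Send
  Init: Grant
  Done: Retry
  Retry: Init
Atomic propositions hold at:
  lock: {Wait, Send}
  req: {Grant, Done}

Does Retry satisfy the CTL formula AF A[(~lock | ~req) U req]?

Yes

Sat(~lock) = {Halt, Grant, Init, Done, Retry}
Sat(~req) = {Halt, Wait, Send, Init, Retry}
Sat(~lock | ~req) = {Halt, Wait, Grant, Send, Init, Done, Retry}
A[(~lock | ~req) U req]: least fixpoint, start Z0 = Sat(req) = {Grant, Done}, add states in Sat(~lock | ~req) with every successor in Z. Z1 = {Wait, Grant, Init, Done}; Z2 = {Halt, Wait, Grant, Init, Done, Retry}; fixed.
Sat(A[(~lock | ~req) U req]) = {Halt, Wait, Grant, Init, Done, Retry}
AF A[(~lock | ~req) U req]: least fixpoint, start Z0 = {Halt, Wait, Grant, Init, Done, Retry}, add states with every successor in Z. Already a fixed point.
Sat(AF A[(~lock | ~req) U req]) = {Halt, Wait, Grant, Init, Done, Retry}
Retry ∈ Sat(AF A[(~lock | ~req) U req]) = {Halt, Wait, Grant, Init, Done, Retry}, so the formula holds at Retry.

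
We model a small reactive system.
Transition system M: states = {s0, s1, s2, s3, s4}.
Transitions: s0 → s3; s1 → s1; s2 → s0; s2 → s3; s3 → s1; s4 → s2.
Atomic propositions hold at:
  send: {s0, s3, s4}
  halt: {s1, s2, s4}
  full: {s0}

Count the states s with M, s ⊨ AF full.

AF full: least fixpoint, start Z0 = {s0}, add states with every successor in Z. Already a fixed point.
Sat(AF full) = {s0}
|Sat(AF full)| = |{s0}| = 1.

1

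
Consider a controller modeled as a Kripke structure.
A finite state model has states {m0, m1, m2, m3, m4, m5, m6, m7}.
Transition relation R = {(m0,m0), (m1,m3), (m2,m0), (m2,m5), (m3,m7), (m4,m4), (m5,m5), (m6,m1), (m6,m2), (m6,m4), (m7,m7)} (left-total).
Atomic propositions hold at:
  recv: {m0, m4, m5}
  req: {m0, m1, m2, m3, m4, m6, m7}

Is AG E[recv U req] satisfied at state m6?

E[recv U req]: least fixpoint, start Z0 = Sat(req) = {m0, m1, m2, m3, m4, m6, m7}, add states in Sat(recv) with some successor in Z. Already a fixed point.
Sat(E[recv U req]) = {m0, m1, m2, m3, m4, m6, m7}
AG E[recv U req]: greatest fixpoint, start Z0 = {m0, m1, m2, m3, m4, m6, m7}, keep only states in Sat with every successor in Z. Z1 = {m0, m1, m3, m4, m6, m7}; Z2 = {m0, m1, m3, m4, m7}; fixed.
Sat(AG E[recv U req]) = {m0, m1, m3, m4, m7}
m6 ∉ Sat(AG E[recv U req]) = {m0, m1, m3, m4, m7}, so the formula does not hold at m6.

No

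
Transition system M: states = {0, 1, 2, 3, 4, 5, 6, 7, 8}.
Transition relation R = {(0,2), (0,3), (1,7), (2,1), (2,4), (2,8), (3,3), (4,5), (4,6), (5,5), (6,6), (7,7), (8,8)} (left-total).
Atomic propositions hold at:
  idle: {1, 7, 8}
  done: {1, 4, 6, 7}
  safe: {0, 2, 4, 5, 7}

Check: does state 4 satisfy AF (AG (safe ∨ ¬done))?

Sat(¬done) = {0, 2, 3, 5, 8}
Sat(safe ∨ ¬done) = {0, 2, 3, 4, 5, 7, 8}
AG (safe ∨ ¬done): greatest fixpoint, start Z0 = {0, 2, 3, 4, 5, 7, 8}, keep only states in Sat with every successor in Z. Z1 = {0, 3, 5, 7, 8}; Z2 = {3, 5, 7, 8}; fixed.
Sat(AG (safe ∨ ¬done)) = {3, 5, 7, 8}
AF (AG (safe ∨ ¬done)): least fixpoint, start Z0 = {3, 5, 7, 8}, add states with every successor in Z. Z1 = {1, 3, 5, 7, 8}; fixed.
Sat(AF (AG (safe ∨ ¬done))) = {1, 3, 5, 7, 8}
4 ∉ Sat(AF (AG (safe ∨ ¬done))) = {1, 3, 5, 7, 8}, so the formula does not hold at 4.

No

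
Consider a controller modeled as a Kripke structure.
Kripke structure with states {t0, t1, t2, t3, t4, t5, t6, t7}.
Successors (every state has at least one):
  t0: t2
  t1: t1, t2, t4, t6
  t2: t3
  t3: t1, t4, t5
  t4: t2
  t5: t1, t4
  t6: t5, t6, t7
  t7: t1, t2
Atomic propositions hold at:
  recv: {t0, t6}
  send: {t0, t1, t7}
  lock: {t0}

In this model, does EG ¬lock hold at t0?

Sat(¬lock) = {t1, t2, t3, t4, t5, t6, t7}
EG ¬lock: greatest fixpoint, start Z0 = {t1, t2, t3, t4, t5, t6, t7}, keep only states in Sat with some successor in Z. Already a fixed point.
Sat(EG ¬lock) = {t1, t2, t3, t4, t5, t6, t7}
t0 ∉ Sat(EG ¬lock) = {t1, t2, t3, t4, t5, t6, t7}, so the formula does not hold at t0.

No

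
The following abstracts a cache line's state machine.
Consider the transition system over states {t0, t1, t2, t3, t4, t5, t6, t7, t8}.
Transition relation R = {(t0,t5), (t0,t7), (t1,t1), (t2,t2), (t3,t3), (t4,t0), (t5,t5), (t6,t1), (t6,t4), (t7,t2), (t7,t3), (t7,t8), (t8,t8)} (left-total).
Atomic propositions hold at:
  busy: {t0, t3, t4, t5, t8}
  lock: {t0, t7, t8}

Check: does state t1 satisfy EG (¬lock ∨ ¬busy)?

Yes

Sat(¬lock) = {t1, t2, t3, t4, t5, t6}
Sat(¬busy) = {t1, t2, t6, t7}
Sat(¬lock ∨ ¬busy) = {t1, t2, t3, t4, t5, t6, t7}
EG (¬lock ∨ ¬busy): greatest fixpoint, start Z0 = {t1, t2, t3, t4, t5, t6, t7}, keep only states in Sat with some successor in Z. Z1 = {t1, t2, t3, t5, t6, t7}; fixed.
Sat(EG (¬lock ∨ ¬busy)) = {t1, t2, t3, t5, t6, t7}
t1 ∈ Sat(EG (¬lock ∨ ¬busy)) = {t1, t2, t3, t5, t6, t7}, so the formula holds at t1.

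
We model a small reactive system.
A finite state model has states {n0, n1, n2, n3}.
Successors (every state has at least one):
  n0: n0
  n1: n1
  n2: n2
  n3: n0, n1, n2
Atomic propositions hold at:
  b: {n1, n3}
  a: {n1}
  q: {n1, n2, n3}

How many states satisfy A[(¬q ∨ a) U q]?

Sat(¬q) = {n0}
Sat(¬q ∨ a) = {n0, n1}
A[(¬q ∨ a) U q]: least fixpoint, start Z0 = Sat(q) = {n1, n2, n3}, add states in Sat(¬q ∨ a) with every successor in Z. Already a fixed point.
Sat(A[(¬q ∨ a) U q]) = {n1, n2, n3}
|Sat(A[(¬q ∨ a) U q])| = |{n1, n2, n3}| = 3.

3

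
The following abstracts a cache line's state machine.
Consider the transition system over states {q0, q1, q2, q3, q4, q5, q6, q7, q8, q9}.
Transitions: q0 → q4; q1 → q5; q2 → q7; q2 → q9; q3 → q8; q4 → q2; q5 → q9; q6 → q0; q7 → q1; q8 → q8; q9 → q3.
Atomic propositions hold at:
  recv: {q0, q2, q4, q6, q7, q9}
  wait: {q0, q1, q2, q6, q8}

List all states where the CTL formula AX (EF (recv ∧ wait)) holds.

Sat(recv ∧ wait) = {q0, q2, q6}
EF (recv ∧ wait): least fixpoint, start Z0 = {q0, q2, q6}, add states with some successor in Z. Z1 = {q0, q2, q4, q6}; fixed.
Sat(EF (recv ∧ wait)) = {q0, q2, q4, q6}
Sat(AX (EF (recv ∧ wait))) = {s : every successor in {q0, q2, q4, q6}} = {q0, q4, q6}

{q0, q4, q6}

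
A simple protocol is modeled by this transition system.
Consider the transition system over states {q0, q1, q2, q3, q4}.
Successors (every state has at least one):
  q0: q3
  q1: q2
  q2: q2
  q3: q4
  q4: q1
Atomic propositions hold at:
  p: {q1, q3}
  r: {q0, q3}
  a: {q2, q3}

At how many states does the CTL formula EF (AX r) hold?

1

Sat(AX r) = {s : every successor in {q0, q3}} = {q0}
EF (AX r): least fixpoint, start Z0 = {q0}, add states with some successor in Z. Already a fixed point.
Sat(EF (AX r)) = {q0}
|Sat(EF (AX r))| = |{q0}| = 1.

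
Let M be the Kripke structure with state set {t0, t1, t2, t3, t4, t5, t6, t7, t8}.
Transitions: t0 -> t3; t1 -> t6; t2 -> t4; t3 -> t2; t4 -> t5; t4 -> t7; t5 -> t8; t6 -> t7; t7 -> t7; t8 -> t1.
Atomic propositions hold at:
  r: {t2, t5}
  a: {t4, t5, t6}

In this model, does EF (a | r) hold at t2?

Sat(a | r) = {t2, t4, t5, t6}
EF (a | r): least fixpoint, start Z0 = {t2, t4, t5, t6}, add states with some successor in Z. Z1 = {t1, t2, t3, t4, t5, t6}; Z2 = {t0, t1, t2, t3, t4, t5, t6, t8}; fixed.
Sat(EF (a | r)) = {t0, t1, t2, t3, t4, t5, t6, t8}
t2 ∈ Sat(EF (a | r)) = {t0, t1, t2, t3, t4, t5, t6, t8}, so the formula holds at t2.

Yes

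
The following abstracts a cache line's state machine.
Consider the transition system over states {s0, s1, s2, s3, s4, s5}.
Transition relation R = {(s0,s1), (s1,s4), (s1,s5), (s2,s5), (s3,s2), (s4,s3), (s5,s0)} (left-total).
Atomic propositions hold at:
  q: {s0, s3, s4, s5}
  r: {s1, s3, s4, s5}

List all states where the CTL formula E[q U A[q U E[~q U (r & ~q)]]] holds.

Sat(~q) = {s1, s2}
Sat(r & ~q) = {s1}
E[~q U (r & ~q)]: least fixpoint, start Z0 = Sat((r & ~q)) = {s1}, add states in Sat(~q) with some successor in Z. Already a fixed point.
Sat(E[~q U (r & ~q)]) = {s1}
A[q U E[~q U (r & ~q)]]: least fixpoint, start Z0 = Sat(E[~q U (r & ~q)]) = {s1}, add states in Sat(q) with every successor in Z. Z1 = {s0, s1}; Z2 = {s0, s1, s5}; fixed.
Sat(A[q U E[~q U (r & ~q)]]) = {s0, s1, s5}
E[q U A[q U E[~q U (r & ~q)]]]: least fixpoint, start Z0 = Sat(A[q U E[~q U (r & ~q)]]) = {s0, s1, s5}, add states in Sat(q) with some successor in Z. Already a fixed point.
Sat(E[q U A[q U E[~q U (r & ~q)]]]) = {s0, s1, s5}

{s0, s1, s5}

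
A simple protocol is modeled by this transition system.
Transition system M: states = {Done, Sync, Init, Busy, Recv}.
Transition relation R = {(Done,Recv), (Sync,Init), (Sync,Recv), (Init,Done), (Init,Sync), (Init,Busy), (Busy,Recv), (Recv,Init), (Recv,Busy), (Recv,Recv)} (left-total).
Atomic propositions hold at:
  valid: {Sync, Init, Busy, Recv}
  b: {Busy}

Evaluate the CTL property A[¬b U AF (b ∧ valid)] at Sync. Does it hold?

No

Sat(¬b) = {Done, Sync, Init, Recv}
Sat(b ∧ valid) = {Busy}
AF (b ∧ valid): least fixpoint, start Z0 = {Busy}, add states with every successor in Z. Already a fixed point.
Sat(AF (b ∧ valid)) = {Busy}
A[¬b U AF (b ∧ valid)]: least fixpoint, start Z0 = Sat(AF (b ∧ valid)) = {Busy}, add states in Sat(¬b) with every successor in Z. Already a fixed point.
Sat(A[¬b U AF (b ∧ valid)]) = {Busy}
Sync ∉ Sat(A[¬b U AF (b ∧ valid)]) = {Busy}, so the formula does not hold at Sync.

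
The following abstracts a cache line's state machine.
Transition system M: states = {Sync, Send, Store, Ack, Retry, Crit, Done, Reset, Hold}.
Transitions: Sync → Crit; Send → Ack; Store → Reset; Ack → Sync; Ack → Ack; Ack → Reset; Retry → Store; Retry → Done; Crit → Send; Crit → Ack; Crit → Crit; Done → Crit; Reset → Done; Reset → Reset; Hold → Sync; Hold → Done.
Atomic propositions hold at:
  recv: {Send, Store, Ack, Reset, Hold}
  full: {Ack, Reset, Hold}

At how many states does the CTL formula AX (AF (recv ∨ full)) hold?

2

Sat(recv ∨ full) = {Send, Store, Ack, Reset, Hold}
AF (recv ∨ full): least fixpoint, start Z0 = {Send, Store, Ack, Reset, Hold}, add states with every successor in Z. Already a fixed point.
Sat(AF (recv ∨ full)) = {Send, Store, Ack, Reset, Hold}
Sat(AX (AF (recv ∨ full))) = {s : every successor in {Send, Store, Ack, Reset, Hold}} = {Send, Store}
|Sat(AX (AF (recv ∨ full)))| = |{Send, Store}| = 2.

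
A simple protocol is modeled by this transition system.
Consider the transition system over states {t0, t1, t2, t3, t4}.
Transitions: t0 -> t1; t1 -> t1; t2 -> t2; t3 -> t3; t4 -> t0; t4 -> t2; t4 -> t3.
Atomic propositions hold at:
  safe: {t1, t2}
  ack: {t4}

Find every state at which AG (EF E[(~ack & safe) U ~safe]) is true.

{t3}

Sat(~ack) = {t0, t1, t2, t3}
Sat(~ack & safe) = {t1, t2}
Sat(~safe) = {t0, t3, t4}
E[(~ack & safe) U ~safe]: least fixpoint, start Z0 = Sat(~safe) = {t0, t3, t4}, add states in Sat(~ack & safe) with some successor in Z. Already a fixed point.
Sat(E[(~ack & safe) U ~safe]) = {t0, t3, t4}
EF E[(~ack & safe) U ~safe]: least fixpoint, start Z0 = {t0, t3, t4}, add states with some successor in Z. Already a fixed point.
Sat(EF E[(~ack & safe) U ~safe]) = {t0, t3, t4}
AG (EF E[(~ack & safe) U ~safe]): greatest fixpoint, start Z0 = {t0, t3, t4}, keep only states in Sat with every successor in Z. Z1 = {t3}; fixed.
Sat(AG (EF E[(~ack & safe) U ~safe])) = {t3}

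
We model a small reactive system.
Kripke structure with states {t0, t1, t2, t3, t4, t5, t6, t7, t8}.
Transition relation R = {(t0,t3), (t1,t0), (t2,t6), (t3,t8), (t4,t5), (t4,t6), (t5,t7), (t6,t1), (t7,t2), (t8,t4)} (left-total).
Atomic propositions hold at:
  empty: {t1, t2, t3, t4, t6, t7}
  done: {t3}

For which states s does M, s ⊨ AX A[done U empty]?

{t0, t2, t5, t6, t7, t8}

A[done U empty]: least fixpoint, start Z0 = Sat(empty) = {t1, t2, t3, t4, t6, t7}, add states in Sat(done) with every successor in Z. Already a fixed point.
Sat(A[done U empty]) = {t1, t2, t3, t4, t6, t7}
Sat(AX A[done U empty]) = {s : every successor in {t1, t2, t3, t4, t6, t7}} = {t0, t2, t5, t6, t7, t8}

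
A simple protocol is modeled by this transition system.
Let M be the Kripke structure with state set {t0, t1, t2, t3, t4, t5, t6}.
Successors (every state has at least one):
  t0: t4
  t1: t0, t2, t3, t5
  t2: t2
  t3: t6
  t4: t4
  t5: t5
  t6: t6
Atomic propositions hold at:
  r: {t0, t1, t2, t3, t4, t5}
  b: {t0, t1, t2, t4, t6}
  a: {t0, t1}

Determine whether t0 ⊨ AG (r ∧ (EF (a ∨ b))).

Yes

Sat(a ∨ b) = {t0, t1, t2, t4, t6}
EF (a ∨ b): least fixpoint, start Z0 = {t0, t1, t2, t4, t6}, add states with some successor in Z. Z1 = {t0, t1, t2, t3, t4, t6}; fixed.
Sat(EF (a ∨ b)) = {t0, t1, t2, t3, t4, t6}
Sat(r ∧ (EF (a ∨ b))) = {t0, t1, t2, t3, t4}
AG (r ∧ (EF (a ∨ b))): greatest fixpoint, start Z0 = {t0, t1, t2, t3, t4}, keep only states in Sat with every successor in Z. Z1 = {t0, t2, t4}; fixed.
Sat(AG (r ∧ (EF (a ∨ b)))) = {t0, t2, t4}
t0 ∈ Sat(AG (r ∧ (EF (a ∨ b)))) = {t0, t2, t4}, so the formula holds at t0.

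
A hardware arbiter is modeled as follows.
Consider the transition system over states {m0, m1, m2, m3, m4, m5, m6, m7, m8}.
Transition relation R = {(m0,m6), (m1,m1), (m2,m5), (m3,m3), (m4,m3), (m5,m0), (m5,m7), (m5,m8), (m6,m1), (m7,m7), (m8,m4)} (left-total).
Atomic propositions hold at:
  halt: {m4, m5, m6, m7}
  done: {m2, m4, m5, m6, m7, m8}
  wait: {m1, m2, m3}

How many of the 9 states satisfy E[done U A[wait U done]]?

A[wait U done]: least fixpoint, start Z0 = Sat(done) = {m2, m4, m5, m6, m7, m8}, add states in Sat(wait) with every successor in Z. Already a fixed point.
Sat(A[wait U done]) = {m2, m4, m5, m6, m7, m8}
E[done U A[wait U done]]: least fixpoint, start Z0 = Sat(A[wait U done]) = {m2, m4, m5, m6, m7, m8}, add states in Sat(done) with some successor in Z. Already a fixed point.
Sat(E[done U A[wait U done]]) = {m2, m4, m5, m6, m7, m8}
|Sat(E[done U A[wait U done]])| = |{m2, m4, m5, m6, m7, m8}| = 6.

6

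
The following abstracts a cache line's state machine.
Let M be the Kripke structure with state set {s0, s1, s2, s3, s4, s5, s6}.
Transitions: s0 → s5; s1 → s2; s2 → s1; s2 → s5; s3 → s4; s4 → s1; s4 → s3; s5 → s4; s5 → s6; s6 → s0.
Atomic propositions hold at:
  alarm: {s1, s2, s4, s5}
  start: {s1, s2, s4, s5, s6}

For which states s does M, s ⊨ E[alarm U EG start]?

{s1, s2, s4, s5}

EG start: greatest fixpoint, start Z0 = {s1, s2, s4, s5, s6}, keep only states in Sat with some successor in Z. Z1 = {s1, s2, s4, s5}; fixed.
Sat(EG start) = {s1, s2, s4, s5}
E[alarm U EG start]: least fixpoint, start Z0 = Sat(EG start) = {s1, s2, s4, s5}, add states in Sat(alarm) with some successor in Z. Already a fixed point.
Sat(E[alarm U EG start]) = {s1, s2, s4, s5}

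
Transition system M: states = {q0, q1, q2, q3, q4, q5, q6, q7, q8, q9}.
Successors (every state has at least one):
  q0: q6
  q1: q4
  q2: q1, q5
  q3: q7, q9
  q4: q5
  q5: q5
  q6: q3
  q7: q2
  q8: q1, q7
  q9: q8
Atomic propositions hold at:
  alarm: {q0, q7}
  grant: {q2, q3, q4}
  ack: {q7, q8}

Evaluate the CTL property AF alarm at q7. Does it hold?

Yes

AF alarm: least fixpoint, start Z0 = {q0, q7}, add states with every successor in Z. Already a fixed point.
Sat(AF alarm) = {q0, q7}
q7 ∈ Sat(AF alarm) = {q0, q7}, so the formula holds at q7.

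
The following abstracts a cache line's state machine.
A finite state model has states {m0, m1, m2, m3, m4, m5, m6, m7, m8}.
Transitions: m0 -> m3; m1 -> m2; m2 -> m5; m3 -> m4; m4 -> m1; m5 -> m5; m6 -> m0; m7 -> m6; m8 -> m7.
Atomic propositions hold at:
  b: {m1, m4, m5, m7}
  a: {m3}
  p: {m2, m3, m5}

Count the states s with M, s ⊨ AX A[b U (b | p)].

7

Sat(b | p) = {m1, m2, m3, m4, m5, m7}
A[b U (b | p)]: least fixpoint, start Z0 = Sat((b | p)) = {m1, m2, m3, m4, m5, m7}, add states in Sat(b) with every successor in Z. Already a fixed point.
Sat(A[b U (b | p)]) = {m1, m2, m3, m4, m5, m7}
Sat(AX A[b U (b | p)]) = {s : every successor in {m1, m2, m3, m4, m5, m7}} = {m0, m1, m2, m3, m4, m5, m8}
|Sat(AX A[b U (b | p)])| = |{m0, m1, m2, m3, m4, m5, m8}| = 7.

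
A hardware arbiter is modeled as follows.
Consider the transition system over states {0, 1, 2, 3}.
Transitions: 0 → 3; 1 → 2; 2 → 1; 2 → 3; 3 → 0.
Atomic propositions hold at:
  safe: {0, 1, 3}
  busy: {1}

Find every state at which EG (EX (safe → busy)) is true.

{1, 2}

Sat(safe → busy) = {1, 2}
Sat(EX (safe → busy)) = {s : some successor in {1, 2}} = {1, 2}
EG (EX (safe → busy)): greatest fixpoint, start Z0 = {1, 2}, keep only states in Sat with some successor in Z. Already a fixed point.
Sat(EG (EX (safe → busy))) = {1, 2}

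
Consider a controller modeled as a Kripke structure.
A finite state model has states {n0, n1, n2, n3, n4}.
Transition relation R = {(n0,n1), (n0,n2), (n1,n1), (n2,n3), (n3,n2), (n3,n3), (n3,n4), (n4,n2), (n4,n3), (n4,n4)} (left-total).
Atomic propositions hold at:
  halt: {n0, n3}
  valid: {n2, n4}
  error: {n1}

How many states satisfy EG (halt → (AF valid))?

AF valid: least fixpoint, start Z0 = {n2, n4}, add states with every successor in Z. Already a fixed point.
Sat(AF valid) = {n2, n4}
Sat(halt → (AF valid)) = {n1, n2, n4}
EG (halt → (AF valid)): greatest fixpoint, start Z0 = {n1, n2, n4}, keep only states in Sat with some successor in Z. Z1 = {n1, n4}; fixed.
Sat(EG (halt → (AF valid))) = {n1, n4}
|Sat(EG (halt → (AF valid)))| = |{n1, n4}| = 2.

2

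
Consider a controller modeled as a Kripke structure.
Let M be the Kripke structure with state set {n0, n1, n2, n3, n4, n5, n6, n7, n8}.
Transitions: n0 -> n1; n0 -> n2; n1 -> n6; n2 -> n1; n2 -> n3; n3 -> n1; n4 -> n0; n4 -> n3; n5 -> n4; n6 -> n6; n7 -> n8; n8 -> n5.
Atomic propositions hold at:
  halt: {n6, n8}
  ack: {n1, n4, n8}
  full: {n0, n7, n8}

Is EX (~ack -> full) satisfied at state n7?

Sat(~ack) = {n0, n2, n3, n5, n6, n7}
Sat(~ack -> full) = {n0, n1, n4, n7, n8}
Sat(EX (~ack -> full)) = {s : some successor in {n0, n1, n4, n7, n8}} = {n0, n2, n3, n4, n5, n7}
n7 ∈ Sat(EX (~ack -> full)) = {n0, n2, n3, n4, n5, n7}, so the formula holds at n7.

Yes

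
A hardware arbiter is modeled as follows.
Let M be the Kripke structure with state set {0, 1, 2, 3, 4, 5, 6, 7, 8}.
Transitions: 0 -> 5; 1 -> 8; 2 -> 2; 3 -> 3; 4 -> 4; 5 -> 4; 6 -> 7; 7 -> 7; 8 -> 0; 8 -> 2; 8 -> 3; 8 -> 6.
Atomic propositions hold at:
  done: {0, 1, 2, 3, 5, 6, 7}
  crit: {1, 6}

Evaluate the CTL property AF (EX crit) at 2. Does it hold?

Sat(EX crit) = {s : some successor in {1, 6}} = {8}
AF (EX crit): least fixpoint, start Z0 = {8}, add states with every successor in Z. Z1 = {1, 8}; fixed.
Sat(AF (EX crit)) = {1, 8}
2 ∉ Sat(AF (EX crit)) = {1, 8}, so the formula does not hold at 2.

No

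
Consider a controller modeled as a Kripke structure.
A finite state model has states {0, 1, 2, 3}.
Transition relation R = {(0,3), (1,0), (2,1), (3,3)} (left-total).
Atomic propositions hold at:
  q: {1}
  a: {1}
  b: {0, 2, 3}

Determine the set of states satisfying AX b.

{0, 1, 3}

Sat(AX b) = {s : every successor in {0, 2, 3}} = {0, 1, 3}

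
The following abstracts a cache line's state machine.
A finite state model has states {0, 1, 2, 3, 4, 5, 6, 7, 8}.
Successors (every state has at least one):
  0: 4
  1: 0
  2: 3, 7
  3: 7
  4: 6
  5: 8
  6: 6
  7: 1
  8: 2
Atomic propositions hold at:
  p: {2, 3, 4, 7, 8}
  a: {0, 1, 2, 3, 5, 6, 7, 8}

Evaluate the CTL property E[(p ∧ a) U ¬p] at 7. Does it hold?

Sat(p ∧ a) = {2, 3, 7, 8}
Sat(¬p) = {0, 1, 5, 6}
E[(p ∧ a) U ¬p]: least fixpoint, start Z0 = Sat(¬p) = {0, 1, 5, 6}, add states in Sat(p ∧ a) with some successor in Z. Z1 = {0, 1, 5, 6, 7}; Z2 = {0, 1, 2, 3, 5, 6, 7}; Z3 = {0, 1, 2, 3, 5, 6, 7, 8}; fixed.
Sat(E[(p ∧ a) U ¬p]) = {0, 1, 2, 3, 5, 6, 7, 8}
7 ∈ Sat(E[(p ∧ a) U ¬p]) = {0, 1, 2, 3, 5, 6, 7, 8}, so the formula holds at 7.

Yes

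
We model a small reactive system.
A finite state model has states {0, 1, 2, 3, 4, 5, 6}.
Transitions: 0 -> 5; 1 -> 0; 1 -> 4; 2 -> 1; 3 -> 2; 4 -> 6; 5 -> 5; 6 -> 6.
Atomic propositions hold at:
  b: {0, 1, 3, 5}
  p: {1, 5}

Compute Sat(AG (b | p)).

{0, 5}

Sat(b | p) = {0, 1, 3, 5}
AG (b | p): greatest fixpoint, start Z0 = {0, 1, 3, 5}, keep only states in Sat with every successor in Z. Z1 = {0, 5}; fixed.
Sat(AG (b | p)) = {0, 5}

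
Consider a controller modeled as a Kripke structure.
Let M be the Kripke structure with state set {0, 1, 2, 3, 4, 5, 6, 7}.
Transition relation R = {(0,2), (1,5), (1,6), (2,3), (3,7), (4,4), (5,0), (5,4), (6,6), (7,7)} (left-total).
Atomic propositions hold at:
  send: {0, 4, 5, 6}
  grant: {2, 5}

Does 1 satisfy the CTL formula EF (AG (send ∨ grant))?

Yes

Sat(send ∨ grant) = {0, 2, 4, 5, 6}
AG (send ∨ grant): greatest fixpoint, start Z0 = {0, 2, 4, 5, 6}, keep only states in Sat with every successor in Z. Z1 = {0, 4, 5, 6}; Z2 = {4, 5, 6}; Z3 = {4, 6}; fixed.
Sat(AG (send ∨ grant)) = {4, 6}
EF (AG (send ∨ grant)): least fixpoint, start Z0 = {4, 6}, add states with some successor in Z. Z1 = {1, 4, 5, 6}; fixed.
Sat(EF (AG (send ∨ grant))) = {1, 4, 5, 6}
1 ∈ Sat(EF (AG (send ∨ grant))) = {1, 4, 5, 6}, so the formula holds at 1.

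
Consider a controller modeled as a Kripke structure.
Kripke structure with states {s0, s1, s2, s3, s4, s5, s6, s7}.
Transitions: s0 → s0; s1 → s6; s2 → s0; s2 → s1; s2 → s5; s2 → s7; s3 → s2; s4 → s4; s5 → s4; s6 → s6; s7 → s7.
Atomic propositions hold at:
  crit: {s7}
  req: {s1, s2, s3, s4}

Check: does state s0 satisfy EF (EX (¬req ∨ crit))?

Sat(¬req) = {s0, s5, s6, s7}
Sat(¬req ∨ crit) = {s0, s5, s6, s7}
Sat(EX (¬req ∨ crit)) = {s : some successor in {s0, s5, s6, s7}} = {s0, s1, s2, s6, s7}
EF (EX (¬req ∨ crit)): least fixpoint, start Z0 = {s0, s1, s2, s6, s7}, add states with some successor in Z. Z1 = {s0, s1, s2, s3, s6, s7}; fixed.
Sat(EF (EX (¬req ∨ crit))) = {s0, s1, s2, s3, s6, s7}
s0 ∈ Sat(EF (EX (¬req ∨ crit))) = {s0, s1, s2, s3, s6, s7}, so the formula holds at s0.

Yes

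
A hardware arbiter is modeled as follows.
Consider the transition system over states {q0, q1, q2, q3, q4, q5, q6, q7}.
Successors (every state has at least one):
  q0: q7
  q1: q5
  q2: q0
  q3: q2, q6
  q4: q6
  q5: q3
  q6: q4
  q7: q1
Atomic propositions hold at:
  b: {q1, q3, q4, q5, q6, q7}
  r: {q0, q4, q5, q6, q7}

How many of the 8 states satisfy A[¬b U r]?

Sat(¬b) = {q0, q2}
A[¬b U r]: least fixpoint, start Z0 = Sat(r) = {q0, q4, q5, q6, q7}, add states in Sat(¬b) with every successor in Z. Z1 = {q0, q2, q4, q5, q6, q7}; fixed.
Sat(A[¬b U r]) = {q0, q2, q4, q5, q6, q7}
|Sat(A[¬b U r])| = |{q0, q2, q4, q5, q6, q7}| = 6.

6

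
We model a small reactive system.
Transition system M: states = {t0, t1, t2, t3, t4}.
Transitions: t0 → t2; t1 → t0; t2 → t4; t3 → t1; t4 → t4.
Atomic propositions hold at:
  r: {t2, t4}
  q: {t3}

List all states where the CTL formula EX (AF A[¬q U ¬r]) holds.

{t1, t3}

Sat(¬q) = {t0, t1, t2, t4}
Sat(¬r) = {t0, t1, t3}
A[¬q U ¬r]: least fixpoint, start Z0 = Sat(¬r) = {t0, t1, t3}, add states in Sat(¬q) with every successor in Z. Already a fixed point.
Sat(A[¬q U ¬r]) = {t0, t1, t3}
AF A[¬q U ¬r]: least fixpoint, start Z0 = {t0, t1, t3}, add states with every successor in Z. Already a fixed point.
Sat(AF A[¬q U ¬r]) = {t0, t1, t3}
Sat(EX (AF A[¬q U ¬r])) = {s : some successor in {t0, t1, t3}} = {t1, t3}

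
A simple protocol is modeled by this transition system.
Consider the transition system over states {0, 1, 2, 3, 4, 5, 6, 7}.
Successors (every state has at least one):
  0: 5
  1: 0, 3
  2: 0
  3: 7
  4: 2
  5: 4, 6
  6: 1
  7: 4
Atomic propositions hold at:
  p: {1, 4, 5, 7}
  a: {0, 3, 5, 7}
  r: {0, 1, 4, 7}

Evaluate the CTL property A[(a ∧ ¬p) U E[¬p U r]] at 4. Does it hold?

Sat(¬p) = {0, 2, 3, 6}
Sat(a ∧ ¬p) = {0, 3}
E[¬p U r]: least fixpoint, start Z0 = Sat(r) = {0, 1, 4, 7}, add states in Sat(¬p) with some successor in Z. Z1 = {0, 1, 2, 3, 4, 6, 7}; fixed.
Sat(E[¬p U r]) = {0, 1, 2, 3, 4, 6, 7}
A[(a ∧ ¬p) U E[¬p U r]]: least fixpoint, start Z0 = Sat(E[¬p U r]) = {0, 1, 2, 3, 4, 6, 7}, add states in Sat(a ∧ ¬p) with every successor in Z. Already a fixed point.
Sat(A[(a ∧ ¬p) U E[¬p U r]]) = {0, 1, 2, 3, 4, 6, 7}
4 ∈ Sat(A[(a ∧ ¬p) U E[¬p U r]]) = {0, 1, 2, 3, 4, 6, 7}, so the formula holds at 4.

Yes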